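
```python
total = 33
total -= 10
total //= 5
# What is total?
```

Trace (tracking total):
total = 33  # -> total = 33
total -= 10  # -> total = 23
total //= 5  # -> total = 4

Answer: 4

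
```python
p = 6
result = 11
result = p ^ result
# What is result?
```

Trace (tracking result):
p = 6  # -> p = 6
result = 11  # -> result = 11
result = p ^ result  # -> result = 13

Answer: 13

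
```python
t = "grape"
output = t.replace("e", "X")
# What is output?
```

Answer: 'grapX'

Derivation:
Trace (tracking output):
t = 'grape'  # -> t = 'grape'
output = t.replace('e', 'X')  # -> output = 'grapX'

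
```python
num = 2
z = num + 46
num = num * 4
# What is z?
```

Answer: 48

Derivation:
Trace (tracking z):
num = 2  # -> num = 2
z = num + 46  # -> z = 48
num = num * 4  # -> num = 8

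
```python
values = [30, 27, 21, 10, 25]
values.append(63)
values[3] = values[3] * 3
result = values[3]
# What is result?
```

Trace (tracking result):
values = [30, 27, 21, 10, 25]  # -> values = [30, 27, 21, 10, 25]
values.append(63)  # -> values = [30, 27, 21, 10, 25, 63]
values[3] = values[3] * 3  # -> values = [30, 27, 21, 30, 25, 63]
result = values[3]  # -> result = 30

Answer: 30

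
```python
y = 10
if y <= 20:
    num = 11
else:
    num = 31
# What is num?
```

Answer: 11

Derivation:
Trace (tracking num):
y = 10  # -> y = 10
if y <= 20:  # condition is True
    num = 11  # -> num = 11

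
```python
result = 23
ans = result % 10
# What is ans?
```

Trace (tracking ans):
result = 23  # -> result = 23
ans = result % 10  # -> ans = 3

Answer: 3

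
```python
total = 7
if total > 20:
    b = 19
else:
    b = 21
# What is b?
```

Answer: 21

Derivation:
Trace (tracking b):
total = 7  # -> total = 7
if total > 20:  # condition is False
else:
    b = 21  # -> b = 21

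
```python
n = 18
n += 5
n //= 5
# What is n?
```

Answer: 4

Derivation:
Trace (tracking n):
n = 18  # -> n = 18
n += 5  # -> n = 23
n //= 5  # -> n = 4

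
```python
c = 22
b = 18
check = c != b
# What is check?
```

Answer: True

Derivation:
Trace (tracking check):
c = 22  # -> c = 22
b = 18  # -> b = 18
check = c != b  # -> check = True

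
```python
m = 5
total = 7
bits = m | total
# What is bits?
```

Trace (tracking bits):
m = 5  # -> m = 5
total = 7  # -> total = 7
bits = m | total  # -> bits = 7

Answer: 7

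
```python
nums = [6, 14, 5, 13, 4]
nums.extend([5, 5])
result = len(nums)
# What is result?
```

Answer: 7

Derivation:
Trace (tracking result):
nums = [6, 14, 5, 13, 4]  # -> nums = [6, 14, 5, 13, 4]
nums.extend([5, 5])  # -> nums = [6, 14, 5, 13, 4, 5, 5]
result = len(nums)  # -> result = 7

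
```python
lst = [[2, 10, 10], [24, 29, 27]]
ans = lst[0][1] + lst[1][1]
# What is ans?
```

Trace (tracking ans):
lst = [[2, 10, 10], [24, 29, 27]]  # -> lst = [[2, 10, 10], [24, 29, 27]]
ans = lst[0][1] + lst[1][1]  # -> ans = 39

Answer: 39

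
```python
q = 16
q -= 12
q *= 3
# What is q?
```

Answer: 12

Derivation:
Trace (tracking q):
q = 16  # -> q = 16
q -= 12  # -> q = 4
q *= 3  # -> q = 12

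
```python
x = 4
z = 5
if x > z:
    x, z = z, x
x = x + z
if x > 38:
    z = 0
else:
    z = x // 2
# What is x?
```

Answer: 9

Derivation:
Trace (tracking x):
x = 4  # -> x = 4
z = 5  # -> z = 5
if x > z:  # condition is False
x = x + z  # -> x = 9
if x > 38:  # condition is False
else:
    z = x // 2  # -> z = 4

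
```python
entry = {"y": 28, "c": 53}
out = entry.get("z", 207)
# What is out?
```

Answer: 207

Derivation:
Trace (tracking out):
entry = {'y': 28, 'c': 53}  # -> entry = {'y': 28, 'c': 53}
out = entry.get('z', 207)  # -> out = 207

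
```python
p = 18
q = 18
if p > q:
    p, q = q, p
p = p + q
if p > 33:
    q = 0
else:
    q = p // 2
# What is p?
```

Trace (tracking p):
p = 18  # -> p = 18
q = 18  # -> q = 18
if p > q:  # condition is False
p = p + q  # -> p = 36
if p > 33:  # condition is True
    q = 0  # -> q = 0

Answer: 36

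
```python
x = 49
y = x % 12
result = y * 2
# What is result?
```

Answer: 2

Derivation:
Trace (tracking result):
x = 49  # -> x = 49
y = x % 12  # -> y = 1
result = y * 2  # -> result = 2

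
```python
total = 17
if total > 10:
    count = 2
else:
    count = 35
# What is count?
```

Answer: 2

Derivation:
Trace (tracking count):
total = 17  # -> total = 17
if total > 10:  # condition is True
    count = 2  # -> count = 2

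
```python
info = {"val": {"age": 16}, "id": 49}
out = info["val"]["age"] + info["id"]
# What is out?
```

Trace (tracking out):
info = {'val': {'age': 16}, 'id': 49}  # -> info = {'val': {'age': 16}, 'id': 49}
out = info['val']['age'] + info['id']  # -> out = 65

Answer: 65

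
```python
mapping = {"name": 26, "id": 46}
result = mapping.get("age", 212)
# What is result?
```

Answer: 212

Derivation:
Trace (tracking result):
mapping = {'name': 26, 'id': 46}  # -> mapping = {'name': 26, 'id': 46}
result = mapping.get('age', 212)  # -> result = 212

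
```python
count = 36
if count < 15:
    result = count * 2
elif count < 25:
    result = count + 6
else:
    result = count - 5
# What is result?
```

Trace (tracking result):
count = 36  # -> count = 36
if count < 15:  # condition is False
elif count < 25:  # condition is False
else:
    result = count - 5  # -> result = 31

Answer: 31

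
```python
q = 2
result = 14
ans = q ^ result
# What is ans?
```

Answer: 12

Derivation:
Trace (tracking ans):
q = 2  # -> q = 2
result = 14  # -> result = 14
ans = q ^ result  # -> ans = 12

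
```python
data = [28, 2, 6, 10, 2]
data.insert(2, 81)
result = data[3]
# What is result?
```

Answer: 6

Derivation:
Trace (tracking result):
data = [28, 2, 6, 10, 2]  # -> data = [28, 2, 6, 10, 2]
data.insert(2, 81)  # -> data = [28, 2, 81, 6, 10, 2]
result = data[3]  # -> result = 6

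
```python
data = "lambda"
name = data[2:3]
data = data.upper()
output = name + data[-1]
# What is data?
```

Trace (tracking data):
data = 'lambda'  # -> data = 'lambda'
name = data[2:3]  # -> name = 'm'
data = data.upper()  # -> data = 'LAMBDA'
output = name + data[-1]  # -> output = 'mA'

Answer: 'LAMBDA'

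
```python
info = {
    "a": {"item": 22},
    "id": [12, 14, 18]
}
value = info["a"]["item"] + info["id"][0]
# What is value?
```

Answer: 34

Derivation:
Trace (tracking value):
info = {'a': {'item': 22}, 'id': [12, 14, 18]}  # -> info = {'a': {'item': 22}, 'id': [12, 14, 18]}
value = info['a']['item'] + info['id'][0]  # -> value = 34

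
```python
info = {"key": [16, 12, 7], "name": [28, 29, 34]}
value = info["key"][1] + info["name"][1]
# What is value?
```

Answer: 41

Derivation:
Trace (tracking value):
info = {'key': [16, 12, 7], 'name': [28, 29, 34]}  # -> info = {'key': [16, 12, 7], 'name': [28, 29, 34]}
value = info['key'][1] + info['name'][1]  # -> value = 41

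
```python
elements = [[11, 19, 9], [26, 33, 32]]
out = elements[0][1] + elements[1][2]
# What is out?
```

Trace (tracking out):
elements = [[11, 19, 9], [26, 33, 32]]  # -> elements = [[11, 19, 9], [26, 33, 32]]
out = elements[0][1] + elements[1][2]  # -> out = 51

Answer: 51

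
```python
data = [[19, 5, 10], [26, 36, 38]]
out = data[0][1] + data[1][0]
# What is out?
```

Answer: 31

Derivation:
Trace (tracking out):
data = [[19, 5, 10], [26, 36, 38]]  # -> data = [[19, 5, 10], [26, 36, 38]]
out = data[0][1] + data[1][0]  # -> out = 31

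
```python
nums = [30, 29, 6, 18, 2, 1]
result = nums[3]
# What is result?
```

Trace (tracking result):
nums = [30, 29, 6, 18, 2, 1]  # -> nums = [30, 29, 6, 18, 2, 1]
result = nums[3]  # -> result = 18

Answer: 18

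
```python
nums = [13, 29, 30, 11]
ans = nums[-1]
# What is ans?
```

Answer: 11

Derivation:
Trace (tracking ans):
nums = [13, 29, 30, 11]  # -> nums = [13, 29, 30, 11]
ans = nums[-1]  # -> ans = 11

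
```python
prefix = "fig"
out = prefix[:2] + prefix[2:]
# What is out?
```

Trace (tracking out):
prefix = 'fig'  # -> prefix = 'fig'
out = prefix[:2] + prefix[2:]  # -> out = 'fig'

Answer: 'fig'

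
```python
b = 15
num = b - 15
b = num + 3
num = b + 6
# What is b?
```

Trace (tracking b):
b = 15  # -> b = 15
num = b - 15  # -> num = 0
b = num + 3  # -> b = 3
num = b + 6  # -> num = 9

Answer: 3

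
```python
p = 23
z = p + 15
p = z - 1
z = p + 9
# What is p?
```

Answer: 37

Derivation:
Trace (tracking p):
p = 23  # -> p = 23
z = p + 15  # -> z = 38
p = z - 1  # -> p = 37
z = p + 9  # -> z = 46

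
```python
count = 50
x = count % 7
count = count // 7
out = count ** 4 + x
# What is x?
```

Trace (tracking x):
count = 50  # -> count = 50
x = count % 7  # -> x = 1
count = count // 7  # -> count = 7
out = count ** 4 + x  # -> out = 2402

Answer: 1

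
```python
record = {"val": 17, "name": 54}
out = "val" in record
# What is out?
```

Answer: True

Derivation:
Trace (tracking out):
record = {'val': 17, 'name': 54}  # -> record = {'val': 17, 'name': 54}
out = 'val' in record  # -> out = True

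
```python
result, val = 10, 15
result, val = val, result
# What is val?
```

Trace (tracking val):
result, val = (10, 15)  # -> result = 10, val = 15
result, val = (val, result)  # -> result = 15, val = 10

Answer: 10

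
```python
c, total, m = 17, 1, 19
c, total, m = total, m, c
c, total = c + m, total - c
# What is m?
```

Trace (tracking m):
c, total, m = (17, 1, 19)  # -> c = 17, total = 1, m = 19
c, total, m = (total, m, c)  # -> c = 1, total = 19, m = 17
c, total = (c + m, total - c)  # -> c = 18, total = 18

Answer: 17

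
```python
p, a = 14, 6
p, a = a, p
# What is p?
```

Answer: 6

Derivation:
Trace (tracking p):
p, a = (14, 6)  # -> p = 14, a = 6
p, a = (a, p)  # -> p = 6, a = 14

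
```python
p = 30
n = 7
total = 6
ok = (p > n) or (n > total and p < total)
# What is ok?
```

Trace (tracking ok):
p = 30  # -> p = 30
n = 7  # -> n = 7
total = 6  # -> total = 6
ok = p > n or (n > total and p < total)  # -> ok = True

Answer: True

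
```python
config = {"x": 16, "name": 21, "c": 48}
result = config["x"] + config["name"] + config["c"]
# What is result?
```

Trace (tracking result):
config = {'x': 16, 'name': 21, 'c': 48}  # -> config = {'x': 16, 'name': 21, 'c': 48}
result = config['x'] + config['name'] + config['c']  # -> result = 85

Answer: 85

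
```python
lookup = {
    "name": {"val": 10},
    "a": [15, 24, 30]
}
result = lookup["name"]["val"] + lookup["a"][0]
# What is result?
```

Answer: 25

Derivation:
Trace (tracking result):
lookup = {'name': {'val': 10}, 'a': [15, 24, 30]}  # -> lookup = {'name': {'val': 10}, 'a': [15, 24, 30]}
result = lookup['name']['val'] + lookup['a'][0]  # -> result = 25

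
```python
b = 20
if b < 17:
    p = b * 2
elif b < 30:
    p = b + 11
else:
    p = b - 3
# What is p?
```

Answer: 31

Derivation:
Trace (tracking p):
b = 20  # -> b = 20
if b < 17:  # condition is False
elif b < 30:  # condition is True
    p = b + 11  # -> p = 31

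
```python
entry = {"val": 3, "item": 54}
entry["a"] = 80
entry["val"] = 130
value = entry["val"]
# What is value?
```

Trace (tracking value):
entry = {'val': 3, 'item': 54}  # -> entry = {'val': 3, 'item': 54}
entry['a'] = 80  # -> entry = {'val': 3, 'item': 54, 'a': 80}
entry['val'] = 130  # -> entry = {'val': 130, 'item': 54, 'a': 80}
value = entry['val']  # -> value = 130

Answer: 130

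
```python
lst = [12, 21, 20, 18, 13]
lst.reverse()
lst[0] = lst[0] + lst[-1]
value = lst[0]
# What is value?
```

Answer: 25

Derivation:
Trace (tracking value):
lst = [12, 21, 20, 18, 13]  # -> lst = [12, 21, 20, 18, 13]
lst.reverse()  # -> lst = [13, 18, 20, 21, 12]
lst[0] = lst[0] + lst[-1]  # -> lst = [25, 18, 20, 21, 12]
value = lst[0]  # -> value = 25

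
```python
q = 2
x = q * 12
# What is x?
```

Answer: 24

Derivation:
Trace (tracking x):
q = 2  # -> q = 2
x = q * 12  # -> x = 24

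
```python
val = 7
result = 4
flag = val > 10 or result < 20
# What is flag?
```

Answer: True

Derivation:
Trace (tracking flag):
val = 7  # -> val = 7
result = 4  # -> result = 4
flag = val > 10 or result < 20  # -> flag = True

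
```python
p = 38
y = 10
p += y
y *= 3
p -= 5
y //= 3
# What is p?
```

Trace (tracking p):
p = 38  # -> p = 38
y = 10  # -> y = 10
p += y  # -> p = 48
y *= 3  # -> y = 30
p -= 5  # -> p = 43
y //= 3  # -> y = 10

Answer: 43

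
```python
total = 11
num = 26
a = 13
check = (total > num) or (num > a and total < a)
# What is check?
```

Answer: True

Derivation:
Trace (tracking check):
total = 11  # -> total = 11
num = 26  # -> num = 26
a = 13  # -> a = 13
check = total > num or (num > a and total < a)  # -> check = True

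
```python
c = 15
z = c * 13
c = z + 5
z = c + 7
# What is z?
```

Trace (tracking z):
c = 15  # -> c = 15
z = c * 13  # -> z = 195
c = z + 5  # -> c = 200
z = c + 7  # -> z = 207

Answer: 207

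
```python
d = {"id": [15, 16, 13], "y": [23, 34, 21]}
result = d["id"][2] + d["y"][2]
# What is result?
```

Answer: 34

Derivation:
Trace (tracking result):
d = {'id': [15, 16, 13], 'y': [23, 34, 21]}  # -> d = {'id': [15, 16, 13], 'y': [23, 34, 21]}
result = d['id'][2] + d['y'][2]  # -> result = 34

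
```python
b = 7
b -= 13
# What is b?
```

Answer: -6

Derivation:
Trace (tracking b):
b = 7  # -> b = 7
b -= 13  # -> b = -6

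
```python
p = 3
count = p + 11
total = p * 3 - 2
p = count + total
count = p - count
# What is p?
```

Trace (tracking p):
p = 3  # -> p = 3
count = p + 11  # -> count = 14
total = p * 3 - 2  # -> total = 7
p = count + total  # -> p = 21
count = p - count  # -> count = 7

Answer: 21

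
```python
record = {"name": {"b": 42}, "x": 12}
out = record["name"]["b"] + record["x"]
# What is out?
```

Answer: 54

Derivation:
Trace (tracking out):
record = {'name': {'b': 42}, 'x': 12}  # -> record = {'name': {'b': 42}, 'x': 12}
out = record['name']['b'] + record['x']  # -> out = 54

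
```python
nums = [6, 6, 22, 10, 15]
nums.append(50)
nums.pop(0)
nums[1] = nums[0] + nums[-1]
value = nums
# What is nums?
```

Trace (tracking nums):
nums = [6, 6, 22, 10, 15]  # -> nums = [6, 6, 22, 10, 15]
nums.append(50)  # -> nums = [6, 6, 22, 10, 15, 50]
nums.pop(0)  # -> nums = [6, 22, 10, 15, 50]
nums[1] = nums[0] + nums[-1]  # -> nums = [6, 56, 10, 15, 50]
value = nums  # -> value = [6, 56, 10, 15, 50]

Answer: [6, 56, 10, 15, 50]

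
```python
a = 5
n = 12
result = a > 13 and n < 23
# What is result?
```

Answer: False

Derivation:
Trace (tracking result):
a = 5  # -> a = 5
n = 12  # -> n = 12
result = a > 13 and n < 23  # -> result = False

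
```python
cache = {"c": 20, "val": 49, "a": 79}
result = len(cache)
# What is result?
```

Trace (tracking result):
cache = {'c': 20, 'val': 49, 'a': 79}  # -> cache = {'c': 20, 'val': 49, 'a': 79}
result = len(cache)  # -> result = 3

Answer: 3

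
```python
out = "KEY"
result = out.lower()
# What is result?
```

Trace (tracking result):
out = 'KEY'  # -> out = 'KEY'
result = out.lower()  # -> result = 'key'

Answer: 'key'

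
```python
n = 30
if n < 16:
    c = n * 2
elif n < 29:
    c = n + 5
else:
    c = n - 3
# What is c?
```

Answer: 27

Derivation:
Trace (tracking c):
n = 30  # -> n = 30
if n < 16:  # condition is False
elif n < 29:  # condition is False
else:
    c = n - 3  # -> c = 27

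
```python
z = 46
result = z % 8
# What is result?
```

Answer: 6

Derivation:
Trace (tracking result):
z = 46  # -> z = 46
result = z % 8  # -> result = 6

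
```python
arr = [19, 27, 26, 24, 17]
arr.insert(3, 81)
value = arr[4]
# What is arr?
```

Trace (tracking arr):
arr = [19, 27, 26, 24, 17]  # -> arr = [19, 27, 26, 24, 17]
arr.insert(3, 81)  # -> arr = [19, 27, 26, 81, 24, 17]
value = arr[4]  # -> value = 24

Answer: [19, 27, 26, 81, 24, 17]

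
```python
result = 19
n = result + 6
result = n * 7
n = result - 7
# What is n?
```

Answer: 168

Derivation:
Trace (tracking n):
result = 19  # -> result = 19
n = result + 6  # -> n = 25
result = n * 7  # -> result = 175
n = result - 7  # -> n = 168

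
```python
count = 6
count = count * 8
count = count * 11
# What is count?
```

Answer: 528

Derivation:
Trace (tracking count):
count = 6  # -> count = 6
count = count * 8  # -> count = 48
count = count * 11  # -> count = 528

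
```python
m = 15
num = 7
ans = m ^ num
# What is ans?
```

Trace (tracking ans):
m = 15  # -> m = 15
num = 7  # -> num = 7
ans = m ^ num  # -> ans = 8

Answer: 8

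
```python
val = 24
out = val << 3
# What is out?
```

Trace (tracking out):
val = 24  # -> val = 24
out = val << 3  # -> out = 192

Answer: 192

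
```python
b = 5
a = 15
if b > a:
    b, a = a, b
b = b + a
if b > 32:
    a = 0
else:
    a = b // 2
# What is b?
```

Trace (tracking b):
b = 5  # -> b = 5
a = 15  # -> a = 15
if b > a:  # condition is False
b = b + a  # -> b = 20
if b > 32:  # condition is False
else:
    a = b // 2  # -> a = 10

Answer: 20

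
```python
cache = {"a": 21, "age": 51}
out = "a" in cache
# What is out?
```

Answer: True

Derivation:
Trace (tracking out):
cache = {'a': 21, 'age': 51}  # -> cache = {'a': 21, 'age': 51}
out = 'a' in cache  # -> out = True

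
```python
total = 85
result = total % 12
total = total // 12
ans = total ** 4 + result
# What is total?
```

Trace (tracking total):
total = 85  # -> total = 85
result = total % 12  # -> result = 1
total = total // 12  # -> total = 7
ans = total ** 4 + result  # -> ans = 2402

Answer: 7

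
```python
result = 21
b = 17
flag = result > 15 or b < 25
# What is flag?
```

Trace (tracking flag):
result = 21  # -> result = 21
b = 17  # -> b = 17
flag = result > 15 or b < 25  # -> flag = True

Answer: True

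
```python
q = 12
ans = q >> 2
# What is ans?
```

Answer: 3

Derivation:
Trace (tracking ans):
q = 12  # -> q = 12
ans = q >> 2  # -> ans = 3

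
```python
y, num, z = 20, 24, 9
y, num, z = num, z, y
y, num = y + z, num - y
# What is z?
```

Answer: 20

Derivation:
Trace (tracking z):
y, num, z = (20, 24, 9)  # -> y = 20, num = 24, z = 9
y, num, z = (num, z, y)  # -> y = 24, num = 9, z = 20
y, num = (y + z, num - y)  # -> y = 44, num = -15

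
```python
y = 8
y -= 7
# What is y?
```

Answer: 1

Derivation:
Trace (tracking y):
y = 8  # -> y = 8
y -= 7  # -> y = 1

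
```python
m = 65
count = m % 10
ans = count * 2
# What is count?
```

Answer: 5

Derivation:
Trace (tracking count):
m = 65  # -> m = 65
count = m % 10  # -> count = 5
ans = count * 2  # -> ans = 10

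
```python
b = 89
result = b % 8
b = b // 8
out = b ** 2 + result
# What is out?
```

Trace (tracking out):
b = 89  # -> b = 89
result = b % 8  # -> result = 1
b = b // 8  # -> b = 11
out = b ** 2 + result  # -> out = 122

Answer: 122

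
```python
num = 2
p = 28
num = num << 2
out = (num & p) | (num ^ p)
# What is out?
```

Answer: 28

Derivation:
Trace (tracking out):
num = 2  # -> num = 2
p = 28  # -> p = 28
num = num << 2  # -> num = 8
out = num & p | num ^ p  # -> out = 28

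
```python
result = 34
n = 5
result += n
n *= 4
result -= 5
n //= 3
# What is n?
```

Trace (tracking n):
result = 34  # -> result = 34
n = 5  # -> n = 5
result += n  # -> result = 39
n *= 4  # -> n = 20
result -= 5  # -> result = 34
n //= 3  # -> n = 6

Answer: 6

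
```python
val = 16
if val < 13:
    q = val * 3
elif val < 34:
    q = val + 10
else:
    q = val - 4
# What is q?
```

Trace (tracking q):
val = 16  # -> val = 16
if val < 13:  # condition is False
elif val < 34:  # condition is True
    q = val + 10  # -> q = 26

Answer: 26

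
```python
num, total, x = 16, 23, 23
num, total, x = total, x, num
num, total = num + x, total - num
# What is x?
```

Answer: 16

Derivation:
Trace (tracking x):
num, total, x = (16, 23, 23)  # -> num = 16, total = 23, x = 23
num, total, x = (total, x, num)  # -> num = 23, total = 23, x = 16
num, total = (num + x, total - num)  # -> num = 39, total = 0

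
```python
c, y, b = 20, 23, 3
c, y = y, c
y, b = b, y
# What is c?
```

Answer: 23

Derivation:
Trace (tracking c):
c, y, b = (20, 23, 3)  # -> c = 20, y = 23, b = 3
c, y = (y, c)  # -> c = 23, y = 20
y, b = (b, y)  # -> y = 3, b = 20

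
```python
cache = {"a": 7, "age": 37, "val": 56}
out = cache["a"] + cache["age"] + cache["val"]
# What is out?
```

Answer: 100

Derivation:
Trace (tracking out):
cache = {'a': 7, 'age': 37, 'val': 56}  # -> cache = {'a': 7, 'age': 37, 'val': 56}
out = cache['a'] + cache['age'] + cache['val']  # -> out = 100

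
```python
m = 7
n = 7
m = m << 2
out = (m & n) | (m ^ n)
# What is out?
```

Answer: 31

Derivation:
Trace (tracking out):
m = 7  # -> m = 7
n = 7  # -> n = 7
m = m << 2  # -> m = 28
out = m & n | m ^ n  # -> out = 31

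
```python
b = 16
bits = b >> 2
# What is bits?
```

Trace (tracking bits):
b = 16  # -> b = 16
bits = b >> 2  # -> bits = 4

Answer: 4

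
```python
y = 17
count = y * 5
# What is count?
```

Trace (tracking count):
y = 17  # -> y = 17
count = y * 5  # -> count = 85

Answer: 85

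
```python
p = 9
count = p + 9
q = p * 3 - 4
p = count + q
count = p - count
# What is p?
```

Trace (tracking p):
p = 9  # -> p = 9
count = p + 9  # -> count = 18
q = p * 3 - 4  # -> q = 23
p = count + q  # -> p = 41
count = p - count  # -> count = 23

Answer: 41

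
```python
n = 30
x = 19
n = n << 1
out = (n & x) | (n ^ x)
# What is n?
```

Answer: 60

Derivation:
Trace (tracking n):
n = 30  # -> n = 30
x = 19  # -> x = 19
n = n << 1  # -> n = 60
out = n & x | n ^ x  # -> out = 63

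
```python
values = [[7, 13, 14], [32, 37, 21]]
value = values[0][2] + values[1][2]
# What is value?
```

Answer: 35

Derivation:
Trace (tracking value):
values = [[7, 13, 14], [32, 37, 21]]  # -> values = [[7, 13, 14], [32, 37, 21]]
value = values[0][2] + values[1][2]  # -> value = 35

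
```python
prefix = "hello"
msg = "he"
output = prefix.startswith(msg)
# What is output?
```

Answer: True

Derivation:
Trace (tracking output):
prefix = 'hello'  # -> prefix = 'hello'
msg = 'he'  # -> msg = 'he'
output = prefix.startswith(msg)  # -> output = True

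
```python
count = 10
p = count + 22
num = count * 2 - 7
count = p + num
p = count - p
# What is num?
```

Trace (tracking num):
count = 10  # -> count = 10
p = count + 22  # -> p = 32
num = count * 2 - 7  # -> num = 13
count = p + num  # -> count = 45
p = count - p  # -> p = 13

Answer: 13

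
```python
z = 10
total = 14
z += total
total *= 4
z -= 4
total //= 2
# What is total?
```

Answer: 28

Derivation:
Trace (tracking total):
z = 10  # -> z = 10
total = 14  # -> total = 14
z += total  # -> z = 24
total *= 4  # -> total = 56
z -= 4  # -> z = 20
total //= 2  # -> total = 28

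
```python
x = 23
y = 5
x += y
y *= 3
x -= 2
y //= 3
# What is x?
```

Answer: 26

Derivation:
Trace (tracking x):
x = 23  # -> x = 23
y = 5  # -> y = 5
x += y  # -> x = 28
y *= 3  # -> y = 15
x -= 2  # -> x = 26
y //= 3  # -> y = 5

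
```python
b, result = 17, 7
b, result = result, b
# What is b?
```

Answer: 7

Derivation:
Trace (tracking b):
b, result = (17, 7)  # -> b = 17, result = 7
b, result = (result, b)  # -> b = 7, result = 17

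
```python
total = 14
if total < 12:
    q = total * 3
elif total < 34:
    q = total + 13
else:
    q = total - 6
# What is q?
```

Trace (tracking q):
total = 14  # -> total = 14
if total < 12:  # condition is False
elif total < 34:  # condition is True
    q = total + 13  # -> q = 27

Answer: 27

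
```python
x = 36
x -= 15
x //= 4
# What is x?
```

Answer: 5

Derivation:
Trace (tracking x):
x = 36  # -> x = 36
x -= 15  # -> x = 21
x //= 4  # -> x = 5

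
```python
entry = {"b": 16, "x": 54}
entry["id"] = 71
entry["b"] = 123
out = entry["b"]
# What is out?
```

Trace (tracking out):
entry = {'b': 16, 'x': 54}  # -> entry = {'b': 16, 'x': 54}
entry['id'] = 71  # -> entry = {'b': 16, 'x': 54, 'id': 71}
entry['b'] = 123  # -> entry = {'b': 123, 'x': 54, 'id': 71}
out = entry['b']  # -> out = 123

Answer: 123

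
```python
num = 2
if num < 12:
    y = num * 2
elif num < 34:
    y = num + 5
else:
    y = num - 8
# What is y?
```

Answer: 4

Derivation:
Trace (tracking y):
num = 2  # -> num = 2
if num < 12:  # condition is True
    y = num * 2  # -> y = 4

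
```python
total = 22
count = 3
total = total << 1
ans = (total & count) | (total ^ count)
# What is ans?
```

Trace (tracking ans):
total = 22  # -> total = 22
count = 3  # -> count = 3
total = total << 1  # -> total = 44
ans = total & count | total ^ count  # -> ans = 47

Answer: 47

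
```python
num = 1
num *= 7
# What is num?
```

Trace (tracking num):
num = 1  # -> num = 1
num *= 7  # -> num = 7

Answer: 7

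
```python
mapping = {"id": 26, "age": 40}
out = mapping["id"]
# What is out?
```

Answer: 26

Derivation:
Trace (tracking out):
mapping = {'id': 26, 'age': 40}  # -> mapping = {'id': 26, 'age': 40}
out = mapping['id']  # -> out = 26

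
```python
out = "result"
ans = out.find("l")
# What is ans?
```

Answer: 4

Derivation:
Trace (tracking ans):
out = 'result'  # -> out = 'result'
ans = out.find('l')  # -> ans = 4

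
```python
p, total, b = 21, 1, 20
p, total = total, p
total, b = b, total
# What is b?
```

Trace (tracking b):
p, total, b = (21, 1, 20)  # -> p = 21, total = 1, b = 20
p, total = (total, p)  # -> p = 1, total = 21
total, b = (b, total)  # -> total = 20, b = 21

Answer: 21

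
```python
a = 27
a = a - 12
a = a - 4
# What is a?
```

Answer: 11

Derivation:
Trace (tracking a):
a = 27  # -> a = 27
a = a - 12  # -> a = 15
a = a - 4  # -> a = 11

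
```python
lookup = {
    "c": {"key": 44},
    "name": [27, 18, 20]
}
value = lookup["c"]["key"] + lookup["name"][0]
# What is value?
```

Trace (tracking value):
lookup = {'c': {'key': 44}, 'name': [27, 18, 20]}  # -> lookup = {'c': {'key': 44}, 'name': [27, 18, 20]}
value = lookup['c']['key'] + lookup['name'][0]  # -> value = 71

Answer: 71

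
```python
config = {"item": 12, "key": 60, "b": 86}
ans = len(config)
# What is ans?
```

Answer: 3

Derivation:
Trace (tracking ans):
config = {'item': 12, 'key': 60, 'b': 86}  # -> config = {'item': 12, 'key': 60, 'b': 86}
ans = len(config)  # -> ans = 3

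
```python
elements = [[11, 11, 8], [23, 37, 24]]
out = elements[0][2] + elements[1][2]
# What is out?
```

Trace (tracking out):
elements = [[11, 11, 8], [23, 37, 24]]  # -> elements = [[11, 11, 8], [23, 37, 24]]
out = elements[0][2] + elements[1][2]  # -> out = 32

Answer: 32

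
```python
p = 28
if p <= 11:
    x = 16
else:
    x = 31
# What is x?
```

Answer: 31

Derivation:
Trace (tracking x):
p = 28  # -> p = 28
if p <= 11:  # condition is False
else:
    x = 31  # -> x = 31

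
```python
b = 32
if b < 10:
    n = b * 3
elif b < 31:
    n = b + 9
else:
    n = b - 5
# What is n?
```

Answer: 27

Derivation:
Trace (tracking n):
b = 32  # -> b = 32
if b < 10:  # condition is False
elif b < 31:  # condition is False
else:
    n = b - 5  # -> n = 27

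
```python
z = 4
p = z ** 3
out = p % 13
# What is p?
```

Answer: 64

Derivation:
Trace (tracking p):
z = 4  # -> z = 4
p = z ** 3  # -> p = 64
out = p % 13  # -> out = 12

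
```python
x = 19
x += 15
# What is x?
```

Trace (tracking x):
x = 19  # -> x = 19
x += 15  # -> x = 34

Answer: 34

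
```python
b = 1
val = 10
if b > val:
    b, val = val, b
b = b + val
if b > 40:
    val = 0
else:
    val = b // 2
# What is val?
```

Answer: 5

Derivation:
Trace (tracking val):
b = 1  # -> b = 1
val = 10  # -> val = 10
if b > val:  # condition is False
b = b + val  # -> b = 11
if b > 40:  # condition is False
else:
    val = b // 2  # -> val = 5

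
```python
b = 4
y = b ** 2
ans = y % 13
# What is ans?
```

Trace (tracking ans):
b = 4  # -> b = 4
y = b ** 2  # -> y = 16
ans = y % 13  # -> ans = 3

Answer: 3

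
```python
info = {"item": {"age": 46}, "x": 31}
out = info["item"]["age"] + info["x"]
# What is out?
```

Trace (tracking out):
info = {'item': {'age': 46}, 'x': 31}  # -> info = {'item': {'age': 46}, 'x': 31}
out = info['item']['age'] + info['x']  # -> out = 77

Answer: 77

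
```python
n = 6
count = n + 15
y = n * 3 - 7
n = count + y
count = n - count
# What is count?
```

Trace (tracking count):
n = 6  # -> n = 6
count = n + 15  # -> count = 21
y = n * 3 - 7  # -> y = 11
n = count + y  # -> n = 32
count = n - count  # -> count = 11

Answer: 11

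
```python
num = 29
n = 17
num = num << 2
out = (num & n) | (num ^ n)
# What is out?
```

Answer: 117

Derivation:
Trace (tracking out):
num = 29  # -> num = 29
n = 17  # -> n = 17
num = num << 2  # -> num = 116
out = num & n | num ^ n  # -> out = 117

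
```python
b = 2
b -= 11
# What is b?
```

Trace (tracking b):
b = 2  # -> b = 2
b -= 11  # -> b = -9

Answer: -9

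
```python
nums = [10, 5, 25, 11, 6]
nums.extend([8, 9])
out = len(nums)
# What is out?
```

Trace (tracking out):
nums = [10, 5, 25, 11, 6]  # -> nums = [10, 5, 25, 11, 6]
nums.extend([8, 9])  # -> nums = [10, 5, 25, 11, 6, 8, 9]
out = len(nums)  # -> out = 7

Answer: 7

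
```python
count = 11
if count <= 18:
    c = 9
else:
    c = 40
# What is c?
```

Answer: 9

Derivation:
Trace (tracking c):
count = 11  # -> count = 11
if count <= 18:  # condition is True
    c = 9  # -> c = 9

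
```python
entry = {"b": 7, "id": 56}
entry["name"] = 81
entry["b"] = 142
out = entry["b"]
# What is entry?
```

Trace (tracking entry):
entry = {'b': 7, 'id': 56}  # -> entry = {'b': 7, 'id': 56}
entry['name'] = 81  # -> entry = {'b': 7, 'id': 56, 'name': 81}
entry['b'] = 142  # -> entry = {'b': 142, 'id': 56, 'name': 81}
out = entry['b']  # -> out = 142

Answer: {'b': 142, 'id': 56, 'name': 81}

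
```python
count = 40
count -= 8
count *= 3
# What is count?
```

Trace (tracking count):
count = 40  # -> count = 40
count -= 8  # -> count = 32
count *= 3  # -> count = 96

Answer: 96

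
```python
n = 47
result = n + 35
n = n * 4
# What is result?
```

Answer: 82

Derivation:
Trace (tracking result):
n = 47  # -> n = 47
result = n + 35  # -> result = 82
n = n * 4  # -> n = 188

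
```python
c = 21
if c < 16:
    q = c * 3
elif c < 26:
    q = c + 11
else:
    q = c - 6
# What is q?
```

Trace (tracking q):
c = 21  # -> c = 21
if c < 16:  # condition is False
elif c < 26:  # condition is True
    q = c + 11  # -> q = 32

Answer: 32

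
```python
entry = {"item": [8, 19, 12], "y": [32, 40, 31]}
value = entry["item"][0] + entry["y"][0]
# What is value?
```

Trace (tracking value):
entry = {'item': [8, 19, 12], 'y': [32, 40, 31]}  # -> entry = {'item': [8, 19, 12], 'y': [32, 40, 31]}
value = entry['item'][0] + entry['y'][0]  # -> value = 40

Answer: 40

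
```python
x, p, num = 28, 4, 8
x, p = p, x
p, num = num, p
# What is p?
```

Trace (tracking p):
x, p, num = (28, 4, 8)  # -> x = 28, p = 4, num = 8
x, p = (p, x)  # -> x = 4, p = 28
p, num = (num, p)  # -> p = 8, num = 28

Answer: 8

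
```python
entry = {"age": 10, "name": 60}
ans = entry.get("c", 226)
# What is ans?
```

Trace (tracking ans):
entry = {'age': 10, 'name': 60}  # -> entry = {'age': 10, 'name': 60}
ans = entry.get('c', 226)  # -> ans = 226

Answer: 226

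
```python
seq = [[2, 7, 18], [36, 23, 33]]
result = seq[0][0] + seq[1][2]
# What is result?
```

Trace (tracking result):
seq = [[2, 7, 18], [36, 23, 33]]  # -> seq = [[2, 7, 18], [36, 23, 33]]
result = seq[0][0] + seq[1][2]  # -> result = 35

Answer: 35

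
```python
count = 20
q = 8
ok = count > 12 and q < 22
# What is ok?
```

Answer: True

Derivation:
Trace (tracking ok):
count = 20  # -> count = 20
q = 8  # -> q = 8
ok = count > 12 and q < 22  # -> ok = True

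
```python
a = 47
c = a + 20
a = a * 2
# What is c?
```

Trace (tracking c):
a = 47  # -> a = 47
c = a + 20  # -> c = 67
a = a * 2  # -> a = 94

Answer: 67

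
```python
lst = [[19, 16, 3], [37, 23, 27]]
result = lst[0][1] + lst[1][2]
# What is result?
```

Trace (tracking result):
lst = [[19, 16, 3], [37, 23, 27]]  # -> lst = [[19, 16, 3], [37, 23, 27]]
result = lst[0][1] + lst[1][2]  # -> result = 43

Answer: 43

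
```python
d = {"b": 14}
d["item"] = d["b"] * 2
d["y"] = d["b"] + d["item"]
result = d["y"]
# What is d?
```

Trace (tracking d):
d = {'b': 14}  # -> d = {'b': 14}
d['item'] = d['b'] * 2  # -> d = {'b': 14, 'item': 28}
d['y'] = d['b'] + d['item']  # -> d = {'b': 14, 'item': 28, 'y': 42}
result = d['y']  # -> result = 42

Answer: {'b': 14, 'item': 28, 'y': 42}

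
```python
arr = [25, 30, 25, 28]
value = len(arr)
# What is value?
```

Answer: 4

Derivation:
Trace (tracking value):
arr = [25, 30, 25, 28]  # -> arr = [25, 30, 25, 28]
value = len(arr)  # -> value = 4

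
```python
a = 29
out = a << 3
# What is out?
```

Trace (tracking out):
a = 29  # -> a = 29
out = a << 3  # -> out = 232

Answer: 232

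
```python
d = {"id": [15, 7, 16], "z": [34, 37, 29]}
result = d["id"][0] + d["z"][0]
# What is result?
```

Trace (tracking result):
d = {'id': [15, 7, 16], 'z': [34, 37, 29]}  # -> d = {'id': [15, 7, 16], 'z': [34, 37, 29]}
result = d['id'][0] + d['z'][0]  # -> result = 49

Answer: 49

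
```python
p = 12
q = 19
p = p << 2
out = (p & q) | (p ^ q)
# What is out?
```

Answer: 51

Derivation:
Trace (tracking out):
p = 12  # -> p = 12
q = 19  # -> q = 19
p = p << 2  # -> p = 48
out = p & q | p ^ q  # -> out = 51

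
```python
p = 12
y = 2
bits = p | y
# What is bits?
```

Answer: 14

Derivation:
Trace (tracking bits):
p = 12  # -> p = 12
y = 2  # -> y = 2
bits = p | y  # -> bits = 14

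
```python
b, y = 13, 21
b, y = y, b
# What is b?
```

Trace (tracking b):
b, y = (13, 21)  # -> b = 13, y = 21
b, y = (y, b)  # -> b = 21, y = 13

Answer: 21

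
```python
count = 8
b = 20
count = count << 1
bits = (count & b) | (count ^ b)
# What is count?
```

Trace (tracking count):
count = 8  # -> count = 8
b = 20  # -> b = 20
count = count << 1  # -> count = 16
bits = count & b | count ^ b  # -> bits = 20

Answer: 16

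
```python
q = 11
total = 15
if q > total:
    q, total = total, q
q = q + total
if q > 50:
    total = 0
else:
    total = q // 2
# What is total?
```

Answer: 13

Derivation:
Trace (tracking total):
q = 11  # -> q = 11
total = 15  # -> total = 15
if q > total:  # condition is False
q = q + total  # -> q = 26
if q > 50:  # condition is False
else:
    total = q // 2  # -> total = 13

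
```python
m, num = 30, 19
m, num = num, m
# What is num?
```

Answer: 30

Derivation:
Trace (tracking num):
m, num = (30, 19)  # -> m = 30, num = 19
m, num = (num, m)  # -> m = 19, num = 30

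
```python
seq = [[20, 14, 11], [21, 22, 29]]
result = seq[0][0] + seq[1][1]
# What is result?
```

Trace (tracking result):
seq = [[20, 14, 11], [21, 22, 29]]  # -> seq = [[20, 14, 11], [21, 22, 29]]
result = seq[0][0] + seq[1][1]  # -> result = 42

Answer: 42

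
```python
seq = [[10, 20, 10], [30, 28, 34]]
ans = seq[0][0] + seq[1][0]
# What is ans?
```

Answer: 40

Derivation:
Trace (tracking ans):
seq = [[10, 20, 10], [30, 28, 34]]  # -> seq = [[10, 20, 10], [30, 28, 34]]
ans = seq[0][0] + seq[1][0]  # -> ans = 40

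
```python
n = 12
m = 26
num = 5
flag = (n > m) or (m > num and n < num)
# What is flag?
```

Answer: False

Derivation:
Trace (tracking flag):
n = 12  # -> n = 12
m = 26  # -> m = 26
num = 5  # -> num = 5
flag = n > m or (m > num and n < num)  # -> flag = False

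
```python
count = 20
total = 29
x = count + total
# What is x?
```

Answer: 49

Derivation:
Trace (tracking x):
count = 20  # -> count = 20
total = 29  # -> total = 29
x = count + total  # -> x = 49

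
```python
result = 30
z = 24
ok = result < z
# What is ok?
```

Trace (tracking ok):
result = 30  # -> result = 30
z = 24  # -> z = 24
ok = result < z  # -> ok = False

Answer: False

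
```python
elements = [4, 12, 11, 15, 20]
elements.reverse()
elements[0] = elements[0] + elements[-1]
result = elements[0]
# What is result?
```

Trace (tracking result):
elements = [4, 12, 11, 15, 20]  # -> elements = [4, 12, 11, 15, 20]
elements.reverse()  # -> elements = [20, 15, 11, 12, 4]
elements[0] = elements[0] + elements[-1]  # -> elements = [24, 15, 11, 12, 4]
result = elements[0]  # -> result = 24

Answer: 24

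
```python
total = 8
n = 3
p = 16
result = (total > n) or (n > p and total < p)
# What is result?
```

Trace (tracking result):
total = 8  # -> total = 8
n = 3  # -> n = 3
p = 16  # -> p = 16
result = total > n or (n > p and total < p)  # -> result = True

Answer: True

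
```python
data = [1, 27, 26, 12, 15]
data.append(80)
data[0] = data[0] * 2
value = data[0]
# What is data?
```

Answer: [2, 27, 26, 12, 15, 80]

Derivation:
Trace (tracking data):
data = [1, 27, 26, 12, 15]  # -> data = [1, 27, 26, 12, 15]
data.append(80)  # -> data = [1, 27, 26, 12, 15, 80]
data[0] = data[0] * 2  # -> data = [2, 27, 26, 12, 15, 80]
value = data[0]  # -> value = 2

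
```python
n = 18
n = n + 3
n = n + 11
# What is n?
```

Answer: 32

Derivation:
Trace (tracking n):
n = 18  # -> n = 18
n = n + 3  # -> n = 21
n = n + 11  # -> n = 32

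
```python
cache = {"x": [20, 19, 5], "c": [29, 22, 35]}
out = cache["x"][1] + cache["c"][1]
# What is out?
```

Answer: 41

Derivation:
Trace (tracking out):
cache = {'x': [20, 19, 5], 'c': [29, 22, 35]}  # -> cache = {'x': [20, 19, 5], 'c': [29, 22, 35]}
out = cache['x'][1] + cache['c'][1]  # -> out = 41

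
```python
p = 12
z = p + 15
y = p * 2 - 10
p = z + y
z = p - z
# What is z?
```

Answer: 14

Derivation:
Trace (tracking z):
p = 12  # -> p = 12
z = p + 15  # -> z = 27
y = p * 2 - 10  # -> y = 14
p = z + y  # -> p = 41
z = p - z  # -> z = 14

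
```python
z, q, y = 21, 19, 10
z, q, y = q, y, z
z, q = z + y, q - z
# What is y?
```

Trace (tracking y):
z, q, y = (21, 19, 10)  # -> z = 21, q = 19, y = 10
z, q, y = (q, y, z)  # -> z = 19, q = 10, y = 21
z, q = (z + y, q - z)  # -> z = 40, q = -9

Answer: 21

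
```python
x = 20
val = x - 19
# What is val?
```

Trace (tracking val):
x = 20  # -> x = 20
val = x - 19  # -> val = 1

Answer: 1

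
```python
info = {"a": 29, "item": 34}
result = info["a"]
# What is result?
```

Answer: 29

Derivation:
Trace (tracking result):
info = {'a': 29, 'item': 34}  # -> info = {'a': 29, 'item': 34}
result = info['a']  # -> result = 29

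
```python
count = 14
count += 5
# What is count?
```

Trace (tracking count):
count = 14  # -> count = 14
count += 5  # -> count = 19

Answer: 19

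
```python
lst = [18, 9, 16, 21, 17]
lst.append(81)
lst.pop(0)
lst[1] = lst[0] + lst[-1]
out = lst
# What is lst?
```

Trace (tracking lst):
lst = [18, 9, 16, 21, 17]  # -> lst = [18, 9, 16, 21, 17]
lst.append(81)  # -> lst = [18, 9, 16, 21, 17, 81]
lst.pop(0)  # -> lst = [9, 16, 21, 17, 81]
lst[1] = lst[0] + lst[-1]  # -> lst = [9, 90, 21, 17, 81]
out = lst  # -> out = [9, 90, 21, 17, 81]

Answer: [9, 90, 21, 17, 81]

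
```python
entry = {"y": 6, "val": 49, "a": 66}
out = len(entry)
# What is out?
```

Trace (tracking out):
entry = {'y': 6, 'val': 49, 'a': 66}  # -> entry = {'y': 6, 'val': 49, 'a': 66}
out = len(entry)  # -> out = 3

Answer: 3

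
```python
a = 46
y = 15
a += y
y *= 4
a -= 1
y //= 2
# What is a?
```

Trace (tracking a):
a = 46  # -> a = 46
y = 15  # -> y = 15
a += y  # -> a = 61
y *= 4  # -> y = 60
a -= 1  # -> a = 60
y //= 2  # -> y = 30

Answer: 60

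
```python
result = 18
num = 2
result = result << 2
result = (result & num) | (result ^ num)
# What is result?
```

Trace (tracking result):
result = 18  # -> result = 18
num = 2  # -> num = 2
result = result << 2  # -> result = 72
result = result & num | result ^ num  # -> result = 74

Answer: 74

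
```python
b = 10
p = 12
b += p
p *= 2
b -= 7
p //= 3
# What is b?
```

Trace (tracking b):
b = 10  # -> b = 10
p = 12  # -> p = 12
b += p  # -> b = 22
p *= 2  # -> p = 24
b -= 7  # -> b = 15
p //= 3  # -> p = 8

Answer: 15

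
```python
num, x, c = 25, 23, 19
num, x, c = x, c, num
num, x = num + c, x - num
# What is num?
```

Answer: 48

Derivation:
Trace (tracking num):
num, x, c = (25, 23, 19)  # -> num = 25, x = 23, c = 19
num, x, c = (x, c, num)  # -> num = 23, x = 19, c = 25
num, x = (num + c, x - num)  # -> num = 48, x = -4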